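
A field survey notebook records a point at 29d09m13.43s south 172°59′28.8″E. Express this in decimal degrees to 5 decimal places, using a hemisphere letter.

φ: 9′ + 13.43″ = 9.22383′; 29 + 9.22383/60 = 29.153731
Lon: 59′ + 28.8″ = 59.48000′; 172 + 59.48000/60 = 172.991333

29.15373° S, 172.99133° E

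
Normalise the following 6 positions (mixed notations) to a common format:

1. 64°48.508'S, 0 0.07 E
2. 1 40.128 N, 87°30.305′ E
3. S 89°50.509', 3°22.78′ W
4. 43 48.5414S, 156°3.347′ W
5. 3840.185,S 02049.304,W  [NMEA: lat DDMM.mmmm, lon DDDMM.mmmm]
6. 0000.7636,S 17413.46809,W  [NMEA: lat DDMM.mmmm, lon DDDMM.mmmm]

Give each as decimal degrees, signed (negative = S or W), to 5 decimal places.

Point 1:
  Lat: 64 + 48.508/60 = 64.808467
  S ⇒ negate
  Longitude: 0.07′ = 0.001167°; total 0.001167
  E ⇒ keep positive
Point 2:
  Latitude: 1 + 40.128/60 = 1.668800
  N → positive
  λ: 87 + 30.305/60 = 87.505083
  E ⇒ keep positive
Point 3:
  Lat: 89 + 50.509/60 = 89.841817
  hemisphere S, so the sign is −
  Longitude: 3 + 22.78/60 = 3.379667
  hemisphere W, so the sign is −
Point 4:
  φ: 43 + 48.5414/60 = 43.809023
  S → negative
  λ: 3.347′ = 0.055783°; total 156.055783
  W → negative
Point 5:
  φ: split at 2 digits → 38° and 40.185′; 38 + 40.185/60 = 38.669750
  S → negative
  Longitude: degrees = first 3 digits = 20, minutes = 49.304; 20 + 49.304/60 = 20.821733
  hemisphere W, so the sign is −
Point 6:
  φ: degrees = first 2 digits = 0, minutes = 0.7636; 0 + 0.7636/60 = 0.012727
  S → negative
  Longitude: split at 3 digits → 174° and 13.46809′; 174 + 13.46809/60 = 174.224468
  W → negative

1. -64.80847, 0.00117
2. 1.66880, 87.50508
3. -89.84182, -3.37967
4. -43.80902, -156.05578
5. -38.66975, -20.82173
6. -0.01273, -174.22447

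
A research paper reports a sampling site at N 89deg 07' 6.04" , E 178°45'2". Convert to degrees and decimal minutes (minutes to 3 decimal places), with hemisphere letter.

89° 7.101′ N, 178° 45.033′ E

Lat: 7 + 6.04/60 = 7.10067′
λ: seconds/60 = 0.03333; minutes = 45 + 0.03333 = 45.03333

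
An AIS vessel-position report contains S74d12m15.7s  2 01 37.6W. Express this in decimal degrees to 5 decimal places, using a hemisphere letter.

Latitude: 12′ + 15.7″ = 12.26167′; 74 + 12.26167/60 = 74.204361
Longitude: 2° + 1/60 + 37.6/3600 = 2 + 0.016667 + 0.010444 = 2.027111

74.20436° S, 2.02711° W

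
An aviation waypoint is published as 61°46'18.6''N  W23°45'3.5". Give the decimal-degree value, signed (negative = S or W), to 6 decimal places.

61.771833, -23.750972

φ: 61 + 46/60 + 18.6/3600 = 61.7718333
N ⇒ keep positive
λ: 23 + 45/60 + 3.5/3600 = 23.7509722
hemisphere W, so the sign is −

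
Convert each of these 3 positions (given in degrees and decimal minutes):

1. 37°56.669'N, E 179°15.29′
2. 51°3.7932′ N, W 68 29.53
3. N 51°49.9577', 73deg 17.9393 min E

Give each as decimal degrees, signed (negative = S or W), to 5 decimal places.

1. 37.94448, 179.25483
2. 51.06322, -68.49217
3. 51.83263, 73.29899

Point 1:
  Lat: 37 + 56.669/60 = 37.944483
  N ⇒ keep positive
  λ: 179 + 15.29/60 = 179.254833
  E → positive
Point 2:
  φ: 3.7932′ = 0.063220°; total 51.063220
  N ⇒ keep positive
  Longitude: 29.53′ = 0.492167°; total 68.492167
  W → negative
Point 3:
  Lat: 49.9577′ = 0.832628°; total 51.832628
  N ⇒ keep positive
  Lon: 73 + 17.9393/60 = 73.298988
  E ⇒ keep positive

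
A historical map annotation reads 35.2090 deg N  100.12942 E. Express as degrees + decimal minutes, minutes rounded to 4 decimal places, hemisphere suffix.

35° 12.5400′ N, 100° 7.7652′ E

φ: minutes = (35.209000 − 35) × 60 = 12.540000
λ: fractional part 0.129420 → 7.765200 minutes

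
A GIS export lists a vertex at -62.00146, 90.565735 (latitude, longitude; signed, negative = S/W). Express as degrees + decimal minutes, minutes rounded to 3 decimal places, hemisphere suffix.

62° 0.088′ S, 90° 33.944′ E

Latitude is negative → S; |value| = 62.001460
Lat: fractional part 0.001460 → 0.08760 minutes
λ: fractional part 0.565735 → 33.94410 minutes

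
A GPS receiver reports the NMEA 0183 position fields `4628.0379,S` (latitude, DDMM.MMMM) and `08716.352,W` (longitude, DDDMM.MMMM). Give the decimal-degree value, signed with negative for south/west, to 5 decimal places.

-46.46730, -87.27253

φ: degrees = first 2 digits = 46, minutes = 28.0379; 46 + 28.0379/60 = 46.467298
S ⇒ negate
Longitude: split at 3 digits → 087° and 16.352′; 87 + 16.352/60 = 87.272533
W → negative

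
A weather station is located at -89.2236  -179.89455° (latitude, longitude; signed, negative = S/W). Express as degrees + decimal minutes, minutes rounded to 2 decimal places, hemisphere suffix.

Latitude is negative → S; |value| = 89.223600
Lat: 89° + 0.223600 × 60 = 89° 13.4160′
Longitude is negative → W; |value| = 179.894550
λ: minutes = (179.894550 − 179) × 60 = 53.6730

89° 13.42′ S, 179° 53.67′ W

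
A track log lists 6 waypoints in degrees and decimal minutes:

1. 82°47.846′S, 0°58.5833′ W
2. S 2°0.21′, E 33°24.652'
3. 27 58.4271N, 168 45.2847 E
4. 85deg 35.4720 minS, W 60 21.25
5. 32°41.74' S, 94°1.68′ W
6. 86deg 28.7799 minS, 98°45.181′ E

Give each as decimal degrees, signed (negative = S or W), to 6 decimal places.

1. -82.797433, -0.976388
2. -2.003500, 33.410867
3. 27.973785, 168.754745
4. -85.591200, -60.354167
5. -32.695667, -94.028000
6. -86.479665, 98.753017

Point 1:
  φ: 82 + 47.846/60 = 82.7974333
  hemisphere S, so the sign is −
  λ: 0 + 58.5833/60 = 0.9763883
  W ⇒ negate
Point 2:
  Lat: 0.21′ = 0.003500°; total 2.0035000
  S ⇒ negate
  Lon: 33 + 24.652/60 = 33.4108667
  E ⇒ keep positive
Point 3:
  Lat: 58.4271′ = 0.973785°; total 27.9737850
  N ⇒ keep positive
  λ: 168 + 45.2847/60 = 168.7547450
  E → positive
Point 4:
  Lat: 85 + 35.472/60 = 85.5912000
  S → negative
  Longitude: 60 + 21.25/60 = 60.3541667
  W ⇒ negate
Point 5:
  Lat: 32 + 41.74/60 = 32.6956667
  S ⇒ negate
  λ: 1.68′ = 0.028000°; total 94.0280000
  hemisphere W, so the sign is −
Point 6:
  Lat: 86 + 28.7799/60 = 86.4796650
  S ⇒ negate
  λ: 45.181′ = 0.753017°; total 98.7530167
  E → positive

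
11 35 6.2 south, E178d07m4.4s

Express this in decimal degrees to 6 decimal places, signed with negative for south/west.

-11.585056, 178.117889

Latitude: 11° + 35/60 + 6.2/3600 = 11 + 0.583333 + 0.001722 = 11.5850556
S → negative
Longitude: 178° + 7/60 + 4.4/3600 = 178 + 0.116667 + 0.001222 = 178.1178889
E → positive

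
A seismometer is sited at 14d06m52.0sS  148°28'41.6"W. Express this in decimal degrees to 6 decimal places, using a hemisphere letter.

14.114444° S, 148.478222° W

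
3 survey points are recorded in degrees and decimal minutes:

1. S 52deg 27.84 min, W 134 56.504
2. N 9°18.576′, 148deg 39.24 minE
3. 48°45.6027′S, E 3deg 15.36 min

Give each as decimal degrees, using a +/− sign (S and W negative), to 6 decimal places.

1. -52.464000, -134.941733
2. 9.309600, 148.654000
3. -48.760045, 3.256000

Point 1:
  φ: 27.84′ = 0.464000°; total 52.4640000
  hemisphere S, so the sign is −
  Lon: 134 + 56.504/60 = 134.9417333
  W ⇒ negate
Point 2:
  Latitude: 18.576′ = 0.309600°; total 9.3096000
  N → positive
  λ: 39.24′ = 0.654000°; total 148.6540000
  E ⇒ keep positive
Point 3:
  φ: 48 + 45.6027/60 = 48.7600450
  hemisphere S, so the sign is −
  λ: 3 + 15.36/60 = 3.2560000
  E → positive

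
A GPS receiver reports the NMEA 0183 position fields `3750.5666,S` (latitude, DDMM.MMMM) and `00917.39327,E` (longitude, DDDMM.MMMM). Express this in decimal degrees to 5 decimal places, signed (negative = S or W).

Latitude: degrees = first 2 digits = 37, minutes = 50.5666; 37 + 50.5666/60 = 37.842777
S ⇒ negate
λ: degrees = first 3 digits = 9, minutes = 17.39327; 9 + 17.39327/60 = 9.289888
E ⇒ keep positive

-37.84278, 9.28989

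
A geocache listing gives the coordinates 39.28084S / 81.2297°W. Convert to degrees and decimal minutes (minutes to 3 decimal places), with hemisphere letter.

39° 16.850′ S, 81° 13.782′ W

φ: fractional part 0.280840 → 16.85040 minutes
Lon: 81° + 0.229700 × 60 = 81° 13.78200′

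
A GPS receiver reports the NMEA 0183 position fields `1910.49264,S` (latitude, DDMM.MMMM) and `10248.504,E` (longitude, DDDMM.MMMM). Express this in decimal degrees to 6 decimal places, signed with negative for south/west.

-19.174877, 102.808400

φ: degrees = first 2 digits = 19, minutes = 10.49264; 19 + 10.49264/60 = 19.1748773
S ⇒ negate
λ: degrees = first 3 digits = 102, minutes = 48.504; 102 + 48.504/60 = 102.8084000
E ⇒ keep positive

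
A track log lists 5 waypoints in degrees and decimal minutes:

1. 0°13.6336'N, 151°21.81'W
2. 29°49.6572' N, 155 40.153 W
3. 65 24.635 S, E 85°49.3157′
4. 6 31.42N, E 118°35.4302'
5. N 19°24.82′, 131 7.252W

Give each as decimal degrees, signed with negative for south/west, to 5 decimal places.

Point 1:
  Latitude: 13.6336′ = 0.227227°; total 0.227227
  N → positive
  λ: 151 + 21.81/60 = 151.363500
  hemisphere W, so the sign is −
Point 2:
  φ: 49.6572′ = 0.827620°; total 29.827620
  N → positive
  Longitude: 155 + 40.153/60 = 155.669217
  W → negative
Point 3:
  φ: 65 + 24.635/60 = 65.410583
  S ⇒ negate
  Longitude: 49.3157′ = 0.821928°; total 85.821928
  E ⇒ keep positive
Point 4:
  Latitude: 31.42′ = 0.523667°; total 6.523667
  N → positive
  Longitude: 118 + 35.4302/60 = 118.590503
  E ⇒ keep positive
Point 5:
  Latitude: 24.82′ = 0.413667°; total 19.413667
  N → positive
  Lon: 7.252′ = 0.120867°; total 131.120867
  W → negative

1. 0.22723, -151.36350
2. 29.82762, -155.66922
3. -65.41058, 85.82193
4. 6.52367, 118.59050
5. 19.41367, -131.12087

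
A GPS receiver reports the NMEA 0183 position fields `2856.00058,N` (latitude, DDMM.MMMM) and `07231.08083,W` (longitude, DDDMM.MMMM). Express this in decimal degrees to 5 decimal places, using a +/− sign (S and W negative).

Latitude: degrees = first 2 digits = 28, minutes = 56.00058; 28 + 56.00058/60 = 28.933343
N → positive
Lon: degrees = first 3 digits = 72, minutes = 31.08083; 72 + 31.08083/60 = 72.518014
hemisphere W, so the sign is −

28.93334, -72.51801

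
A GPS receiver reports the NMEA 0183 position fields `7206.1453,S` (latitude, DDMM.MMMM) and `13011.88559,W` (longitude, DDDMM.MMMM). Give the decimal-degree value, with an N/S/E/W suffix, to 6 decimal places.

72.102422° S, 130.198093° W

φ: degrees = first 2 digits = 72, minutes = 6.1453; 72 + 6.1453/60 = 72.1024217
Lon: degrees = first 3 digits = 130, minutes = 11.88559; 130 + 11.88559/60 = 130.1980932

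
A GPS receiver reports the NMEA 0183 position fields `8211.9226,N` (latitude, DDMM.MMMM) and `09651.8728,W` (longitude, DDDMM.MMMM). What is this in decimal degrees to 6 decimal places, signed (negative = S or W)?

φ: split at 2 digits → 82° and 11.9226′; 82 + 11.9226/60 = 82.1987100
N → positive
λ: degrees = first 3 digits = 96, minutes = 51.8728; 96 + 51.8728/60 = 96.8645467
W → negative

82.198710, -96.864547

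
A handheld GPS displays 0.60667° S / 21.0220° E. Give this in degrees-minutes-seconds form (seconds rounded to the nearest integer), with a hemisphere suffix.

φ: 0.606670° → 36.40020′; 0.40020 × 60 = 24.01″
Longitude: 0.022000° → 1.32000′; 0.32000 × 60 = 19.20″

0°36′24″ S, 21°01′19″ E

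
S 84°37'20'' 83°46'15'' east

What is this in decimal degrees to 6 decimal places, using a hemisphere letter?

φ: 84 + 37/60 + 20/3600 = 84.6222222
Longitude: 83 + 46/60 + 15/3600 = 83.7708333

84.622222° S, 83.770833° E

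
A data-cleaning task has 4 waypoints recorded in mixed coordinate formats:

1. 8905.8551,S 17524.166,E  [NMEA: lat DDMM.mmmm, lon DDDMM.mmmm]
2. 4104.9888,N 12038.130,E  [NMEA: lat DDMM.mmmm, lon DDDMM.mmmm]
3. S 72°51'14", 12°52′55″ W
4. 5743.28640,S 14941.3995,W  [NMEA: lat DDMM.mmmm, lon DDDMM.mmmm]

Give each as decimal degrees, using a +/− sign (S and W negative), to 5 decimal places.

1. -89.09759, 175.40277
2. 41.08315, 120.63550
3. -72.85389, -12.88194
4. -57.72144, -149.68999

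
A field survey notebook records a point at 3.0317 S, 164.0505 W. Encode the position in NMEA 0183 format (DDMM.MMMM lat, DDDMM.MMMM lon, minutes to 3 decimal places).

Latitude: fractional part 0.031700 → 1.90200 minutes
λ: minutes = (164.050500 − 164) × 60 = 3.03000

0301.902,S / 16403.030,W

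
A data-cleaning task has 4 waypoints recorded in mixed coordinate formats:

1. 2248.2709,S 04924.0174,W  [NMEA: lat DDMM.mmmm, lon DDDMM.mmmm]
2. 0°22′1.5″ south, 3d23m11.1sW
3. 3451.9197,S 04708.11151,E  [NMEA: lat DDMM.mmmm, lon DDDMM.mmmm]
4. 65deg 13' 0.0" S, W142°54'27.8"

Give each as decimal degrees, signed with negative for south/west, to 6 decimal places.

1. -22.804515, -49.400290
2. -0.367083, -3.386417
3. -34.865328, 47.135192
4. -65.216667, -142.907722

Point 1:
  Lat: degrees = first 2 digits = 22, minutes = 48.2709; 22 + 48.2709/60 = 22.8045150
  hemisphere S, so the sign is −
  Lon: degrees = first 3 digits = 49, minutes = 24.0174; 49 + 24.0174/60 = 49.4002900
  W ⇒ negate
Point 2:
  Lat: 0° + 22/60 + 1.5/3600 = 0 + 0.366667 + 0.000417 = 0.3670833
  S → negative
  Longitude: 3° + 23/60 + 11.1/3600 = 3 + 0.383333 + 0.003083 = 3.3864167
  W → negative
Point 3:
  φ: split at 2 digits → 34° and 51.9197′; 34 + 51.9197/60 = 34.8653283
  S ⇒ negate
  Lon: split at 3 digits → 047° and 8.11151′; 47 + 8.11151/60 = 47.1351918
  E ⇒ keep positive
Point 4:
  Latitude: 65° + 13/60 + 0/3600 = 65 + 0.216667 + 0.000000 = 65.2166667
  S → negative
  Longitude: 142 + 54/60 + 27.8/3600 = 142.9077222
  W → negative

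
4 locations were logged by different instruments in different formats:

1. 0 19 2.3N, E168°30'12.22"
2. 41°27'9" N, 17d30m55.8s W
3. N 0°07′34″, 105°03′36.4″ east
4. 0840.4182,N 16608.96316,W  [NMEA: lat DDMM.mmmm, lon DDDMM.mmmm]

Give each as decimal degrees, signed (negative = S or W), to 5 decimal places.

1. 0.31731, 168.50339
2. 41.45250, -17.51550
3. 0.12611, 105.06011
4. 8.67364, -166.14939

Point 1:
  Latitude: 0° + 19/60 + 2.3/3600 = 0 + 0.316667 + 0.000639 = 0.317306
  N → positive
  Longitude: 168 + 30/60 + 12.22/3600 = 168.503394
  E → positive
Point 2:
  Latitude: 27′ + 9″ = 27.15000′; 41 + 27.15000/60 = 41.452500
  N ⇒ keep positive
  Lon: 30′ + 55.8″ = 30.93000′; 17 + 30.93000/60 = 17.515500
  W ⇒ negate
Point 3:
  Lat: 0° + 7/60 + 34/3600 = 0 + 0.116667 + 0.009444 = 0.126111
  N → positive
  λ: 3′ + 36.4″ = 3.60667′; 105 + 3.60667/60 = 105.060111
  E ⇒ keep positive
Point 4:
  Latitude: degrees = first 2 digits = 8, minutes = 40.4182; 8 + 40.4182/60 = 8.673637
  N ⇒ keep positive
  Lon: split at 3 digits → 166° and 8.96316′; 166 + 8.96316/60 = 166.149386
  W ⇒ negate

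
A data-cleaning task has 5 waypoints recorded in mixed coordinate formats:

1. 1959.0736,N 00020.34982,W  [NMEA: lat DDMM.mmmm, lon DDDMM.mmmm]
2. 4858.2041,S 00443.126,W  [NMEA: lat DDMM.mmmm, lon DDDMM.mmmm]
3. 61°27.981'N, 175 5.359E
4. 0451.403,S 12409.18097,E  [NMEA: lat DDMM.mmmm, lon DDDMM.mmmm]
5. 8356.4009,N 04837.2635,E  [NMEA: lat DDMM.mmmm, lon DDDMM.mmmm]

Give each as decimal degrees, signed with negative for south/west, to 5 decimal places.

Point 1:
  Latitude: split at 2 digits → 19° and 59.0736′; 19 + 59.0736/60 = 19.984560
  N → positive
  Lon: degrees = first 3 digits = 0, minutes = 20.34982; 0 + 20.34982/60 = 0.339164
  hemisphere W, so the sign is −
Point 2:
  Latitude: degrees = first 2 digits = 48, minutes = 58.2041; 48 + 58.2041/60 = 48.970068
  hemisphere S, so the sign is −
  Lon: split at 3 digits → 004° and 43.126′; 4 + 43.126/60 = 4.718767
  hemisphere W, so the sign is −
Point 3:
  φ: 27.981′ = 0.466350°; total 61.466350
  N ⇒ keep positive
  Lon: 5.359′ = 0.089317°; total 175.089317
  E → positive
Point 4:
  Lat: split at 2 digits → 04° and 51.403′; 4 + 51.403/60 = 4.856717
  hemisphere S, so the sign is −
  λ: degrees = first 3 digits = 124, minutes = 9.18097; 124 + 9.18097/60 = 124.153016
  E → positive
Point 5:
  Latitude: degrees = first 2 digits = 83, minutes = 56.4009; 83 + 56.4009/60 = 83.940015
  N ⇒ keep positive
  λ: degrees = first 3 digits = 48, minutes = 37.2635; 48 + 37.2635/60 = 48.621058
  E → positive

1. 19.98456, -0.33916
2. -48.97007, -4.71877
3. 61.46635, 175.08932
4. -4.85672, 124.15302
5. 83.94002, 48.62106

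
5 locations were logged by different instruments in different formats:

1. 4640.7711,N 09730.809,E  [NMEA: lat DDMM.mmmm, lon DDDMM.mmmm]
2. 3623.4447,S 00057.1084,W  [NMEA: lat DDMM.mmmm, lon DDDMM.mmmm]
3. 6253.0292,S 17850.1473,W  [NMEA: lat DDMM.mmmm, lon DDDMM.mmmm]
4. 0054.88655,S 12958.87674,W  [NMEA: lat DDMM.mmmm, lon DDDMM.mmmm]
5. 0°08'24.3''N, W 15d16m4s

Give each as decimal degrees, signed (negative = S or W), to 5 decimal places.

Point 1:
  Lat: degrees = first 2 digits = 46, minutes = 40.7711; 46 + 40.7711/60 = 46.679518
  N ⇒ keep positive
  Lon: degrees = first 3 digits = 97, minutes = 30.809; 97 + 30.809/60 = 97.513483
  E ⇒ keep positive
Point 2:
  Latitude: split at 2 digits → 36° and 23.4447′; 36 + 23.4447/60 = 36.390745
  hemisphere S, so the sign is −
  Lon: degrees = first 3 digits = 0, minutes = 57.1084; 0 + 57.1084/60 = 0.951807
  W ⇒ negate
Point 3:
  Latitude: degrees = first 2 digits = 62, minutes = 53.0292; 62 + 53.0292/60 = 62.883820
  hemisphere S, so the sign is −
  Longitude: degrees = first 3 digits = 178, minutes = 50.1473; 178 + 50.1473/60 = 178.835788
  hemisphere W, so the sign is −
Point 4:
  Latitude: degrees = first 2 digits = 0, minutes = 54.88655; 0 + 54.88655/60 = 0.914776
  hemisphere S, so the sign is −
  Longitude: split at 3 digits → 129° and 58.87674′; 129 + 58.87674/60 = 129.981279
  W → negative
Point 5:
  φ: 0° + 8/60 + 24.3/3600 = 0 + 0.133333 + 0.006750 = 0.140083
  N ⇒ keep positive
  Longitude: 15 + 16/60 + 4/3600 = 15.267778
  W → negative

1. 46.67952, 97.51348
2. -36.39075, -0.95181
3. -62.88382, -178.83579
4. -0.91478, -129.98128
5. 0.14008, -15.26778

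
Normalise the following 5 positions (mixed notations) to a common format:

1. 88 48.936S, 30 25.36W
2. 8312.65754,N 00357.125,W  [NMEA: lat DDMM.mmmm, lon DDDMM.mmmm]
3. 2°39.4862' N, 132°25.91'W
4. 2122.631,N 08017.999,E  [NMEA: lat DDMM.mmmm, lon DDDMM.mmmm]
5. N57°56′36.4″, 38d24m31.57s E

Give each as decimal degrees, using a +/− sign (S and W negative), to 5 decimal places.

Point 1:
  φ: 48.936′ = 0.815600°; total 88.815600
  S ⇒ negate
  Longitude: 30 + 25.36/60 = 30.422667
  hemisphere W, so the sign is −
Point 2:
  φ: split at 2 digits → 83° and 12.65754′; 83 + 12.65754/60 = 83.210959
  N ⇒ keep positive
  Lon: degrees = first 3 digits = 3, minutes = 57.125; 3 + 57.125/60 = 3.952083
  hemisphere W, so the sign is −
Point 3:
  Lat: 2 + 39.4862/60 = 2.658103
  N → positive
  λ: 25.91′ = 0.431833°; total 132.431833
  W → negative
Point 4:
  φ: degrees = first 2 digits = 21, minutes = 22.631; 21 + 22.631/60 = 21.377183
  N ⇒ keep positive
  Lon: degrees = first 3 digits = 80, minutes = 17.999; 80 + 17.999/60 = 80.299983
  E ⇒ keep positive
Point 5:
  φ: 57 + 56/60 + 36.4/3600 = 57.943444
  N ⇒ keep positive
  Longitude: 24′ + 31.57″ = 24.52617′; 38 + 24.52617/60 = 38.408769
  E ⇒ keep positive

1. -88.81560, -30.42267
2. 83.21096, -3.95208
3. 2.65810, -132.43183
4. 21.37718, 80.29998
5. 57.94344, 38.40877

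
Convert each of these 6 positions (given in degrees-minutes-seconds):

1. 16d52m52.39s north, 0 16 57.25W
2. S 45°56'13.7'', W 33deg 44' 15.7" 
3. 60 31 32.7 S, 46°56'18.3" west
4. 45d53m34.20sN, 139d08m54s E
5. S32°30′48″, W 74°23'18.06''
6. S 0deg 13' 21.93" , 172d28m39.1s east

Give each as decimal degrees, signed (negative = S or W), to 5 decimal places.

1. 16.88122, -0.28257
2. -45.93714, -33.73769
3. -60.52575, -46.93842
4. 45.89283, 139.14833
5. -32.51333, -74.38835
6. -0.22276, 172.47753

Point 1:
  Latitude: 52′ + 52.39″ = 52.87317′; 16 + 52.87317/60 = 16.881219
  N ⇒ keep positive
  Longitude: 0° + 16/60 + 57.25/3600 = 0 + 0.266667 + 0.015903 = 0.282569
  hemisphere W, so the sign is −
Point 2:
  Latitude: 45° + 56/60 + 13.7/3600 = 45 + 0.933333 + 0.003806 = 45.937139
  S → negative
  Longitude: 44′ + 15.7″ = 44.26167′; 33 + 44.26167/60 = 33.737694
  W ⇒ negate
Point 3:
  Latitude: 60 + 31/60 + 32.7/3600 = 60.525750
  S ⇒ negate
  Longitude: 46 + 56/60 + 18.3/3600 = 46.938417
  hemisphere W, so the sign is −
Point 4:
  Lat: 53′ + 34.2″ = 53.57000′; 45 + 53.57000/60 = 45.892833
  N ⇒ keep positive
  Longitude: 139 + 8/60 + 54/3600 = 139.148333
  E ⇒ keep positive
Point 5:
  Latitude: 32 + 30/60 + 48/3600 = 32.513333
  S → negative
  λ: 74° + 23/60 + 18.06/3600 = 74 + 0.383333 + 0.005017 = 74.388350
  hemisphere W, so the sign is −
Point 6:
  Latitude: 0° + 13/60 + 21.93/3600 = 0 + 0.216667 + 0.006092 = 0.222758
  S ⇒ negate
  Longitude: 172° + 28/60 + 39.1/3600 = 172 + 0.466667 + 0.010861 = 172.477528
  E → positive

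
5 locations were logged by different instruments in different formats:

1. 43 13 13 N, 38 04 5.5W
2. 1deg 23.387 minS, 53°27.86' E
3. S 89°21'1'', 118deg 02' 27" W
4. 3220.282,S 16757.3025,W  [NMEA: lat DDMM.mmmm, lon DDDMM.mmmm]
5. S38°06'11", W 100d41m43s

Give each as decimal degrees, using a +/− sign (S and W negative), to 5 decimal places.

Point 1:
  Lat: 13′ + 13″ = 13.21667′; 43 + 13.21667/60 = 43.220278
  N → positive
  λ: 38 + 4/60 + 5.5/3600 = 38.068194
  W ⇒ negate
Point 2:
  Latitude: 1 + 23.387/60 = 1.389783
  hemisphere S, so the sign is −
  Longitude: 53 + 27.86/60 = 53.464333
  E → positive
Point 3:
  Lat: 21′ + 1″ = 21.01667′; 89 + 21.01667/60 = 89.350278
  S → negative
  Longitude: 118° + 2/60 + 27/3600 = 118 + 0.033333 + 0.007500 = 118.040833
  hemisphere W, so the sign is −
Point 4:
  Latitude: split at 2 digits → 32° and 20.282′; 32 + 20.282/60 = 32.338033
  hemisphere S, so the sign is −
  Lon: degrees = first 3 digits = 167, minutes = 57.3025; 167 + 57.3025/60 = 167.955042
  W → negative
Point 5:
  Latitude: 38° + 6/60 + 11/3600 = 38 + 0.100000 + 0.003056 = 38.103056
  S → negative
  Longitude: 100° + 41/60 + 43/3600 = 100 + 0.683333 + 0.011944 = 100.695278
  hemisphere W, so the sign is −

1. 43.22028, -38.06819
2. -1.38978, 53.46433
3. -89.35028, -118.04083
4. -32.33803, -167.95504
5. -38.10306, -100.69528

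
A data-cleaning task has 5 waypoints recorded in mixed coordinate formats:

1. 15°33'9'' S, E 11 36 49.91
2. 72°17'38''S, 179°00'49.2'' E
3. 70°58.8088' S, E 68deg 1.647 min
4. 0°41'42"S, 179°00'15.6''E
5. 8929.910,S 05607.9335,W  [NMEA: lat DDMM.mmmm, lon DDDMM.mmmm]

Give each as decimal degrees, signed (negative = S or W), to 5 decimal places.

1. -15.55250, 11.61386
2. -72.29389, 179.01367
3. -70.98015, 68.02745
4. -0.69500, 179.00433
5. -89.49850, -56.13223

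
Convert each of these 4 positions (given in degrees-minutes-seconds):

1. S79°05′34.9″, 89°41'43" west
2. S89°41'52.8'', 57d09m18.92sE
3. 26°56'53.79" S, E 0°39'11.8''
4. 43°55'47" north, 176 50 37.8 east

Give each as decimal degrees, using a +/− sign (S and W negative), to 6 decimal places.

1. -79.093028, -89.695278
2. -89.698000, 57.155256
3. -26.948275, 0.653278
4. 43.929722, 176.843833

Point 1:
  Latitude: 5′ + 34.9″ = 5.58167′; 79 + 5.58167/60 = 79.0930278
  S → negative
  Lon: 89° + 41/60 + 43/3600 = 89 + 0.683333 + 0.011944 = 89.6952778
  hemisphere W, so the sign is −
Point 2:
  Latitude: 89° + 41/60 + 52.8/3600 = 89 + 0.683333 + 0.014667 = 89.6980000
  S → negative
  Lon: 9′ + 18.92″ = 9.31533′; 57 + 9.31533/60 = 57.1552556
  E ⇒ keep positive
Point 3:
  Latitude: 26° + 56/60 + 53.79/3600 = 26 + 0.933333 + 0.014942 = 26.9482750
  S ⇒ negate
  Lon: 39′ + 11.8″ = 39.19667′; 0 + 39.19667/60 = 0.6532778
  E ⇒ keep positive
Point 4:
  φ: 43° + 55/60 + 47/3600 = 43 + 0.916667 + 0.013056 = 43.9297222
  N ⇒ keep positive
  Longitude: 176° + 50/60 + 37.8/3600 = 176 + 0.833333 + 0.010500 = 176.8438333
  E → positive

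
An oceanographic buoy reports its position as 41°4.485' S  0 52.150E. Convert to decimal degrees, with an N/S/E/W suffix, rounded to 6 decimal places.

φ: 41 + 4.485/60 = 41.0747500
Lon: 52.15′ = 0.869167°; total 0.8691667

41.074750° S, 0.869167° E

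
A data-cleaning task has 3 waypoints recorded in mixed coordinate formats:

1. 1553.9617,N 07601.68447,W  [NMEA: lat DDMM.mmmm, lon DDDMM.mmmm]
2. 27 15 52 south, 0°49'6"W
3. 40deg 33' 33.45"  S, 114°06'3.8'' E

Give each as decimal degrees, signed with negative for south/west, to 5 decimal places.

1. 15.89936, -76.02807
2. -27.26444, -0.81833
3. -40.55929, 114.10106

Point 1:
  Latitude: split at 2 digits → 15° and 53.9617′; 15 + 53.9617/60 = 15.899362
  N → positive
  λ: degrees = first 3 digits = 76, minutes = 1.68447; 76 + 1.68447/60 = 76.028075
  hemisphere W, so the sign is −
Point 2:
  Lat: 27° + 15/60 + 52/3600 = 27 + 0.250000 + 0.014444 = 27.264444
  S ⇒ negate
  Lon: 0 + 49/60 + 6/3600 = 0.818333
  W ⇒ negate
Point 3:
  Latitude: 40 + 33/60 + 33.45/3600 = 40.559292
  S ⇒ negate
  λ: 6′ + 3.8″ = 6.06333′; 114 + 6.06333/60 = 114.101056
  E → positive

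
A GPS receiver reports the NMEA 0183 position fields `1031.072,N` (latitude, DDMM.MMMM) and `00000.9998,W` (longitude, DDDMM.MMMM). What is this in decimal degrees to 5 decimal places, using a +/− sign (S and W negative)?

10.51787, -0.01666

φ: degrees = first 2 digits = 10, minutes = 31.072; 10 + 31.072/60 = 10.517867
N ⇒ keep positive
λ: split at 3 digits → 000° and 0.9998′; 0 + 0.9998/60 = 0.016663
W ⇒ negate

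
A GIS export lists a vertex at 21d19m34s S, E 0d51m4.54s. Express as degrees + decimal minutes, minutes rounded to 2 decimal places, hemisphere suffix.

21° 19.57′ S, 0° 51.08′ E

Lat: 19 + 34/60 = 19.5667′
λ: 51 + 4.54/60 = 51.0757′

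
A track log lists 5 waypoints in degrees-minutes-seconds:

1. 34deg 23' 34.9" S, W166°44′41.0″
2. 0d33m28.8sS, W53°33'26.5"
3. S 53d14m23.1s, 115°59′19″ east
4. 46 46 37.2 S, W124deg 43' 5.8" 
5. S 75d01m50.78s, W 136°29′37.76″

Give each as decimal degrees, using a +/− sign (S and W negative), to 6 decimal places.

1. -34.393028, -166.744722
2. -0.558000, -53.557361
3. -53.239750, 115.988611
4. -46.777000, -124.718278
5. -75.030772, -136.493822

Point 1:
  Lat: 34 + 23/60 + 34.9/3600 = 34.3930278
  S ⇒ negate
  Lon: 166 + 44/60 + 41/3600 = 166.7447222
  W ⇒ negate
Point 2:
  Latitude: 0° + 33/60 + 28.8/3600 = 0 + 0.550000 + 0.008000 = 0.5580000
  S → negative
  λ: 53 + 33/60 + 26.5/3600 = 53.5573611
  W ⇒ negate
Point 3:
  φ: 53° + 14/60 + 23.1/3600 = 53 + 0.233333 + 0.006417 = 53.2397500
  S → negative
  Longitude: 115 + 59/60 + 19/3600 = 115.9886111
  E → positive
Point 4:
  Latitude: 46 + 46/60 + 37.2/3600 = 46.7770000
  hemisphere S, so the sign is −
  Longitude: 124 + 43/60 + 5.8/3600 = 124.7182778
  W → negative
Point 5:
  Latitude: 75° + 1/60 + 50.78/3600 = 75 + 0.016667 + 0.014106 = 75.0307722
  S ⇒ negate
  λ: 136 + 29/60 + 37.76/3600 = 136.4938222
  W → negative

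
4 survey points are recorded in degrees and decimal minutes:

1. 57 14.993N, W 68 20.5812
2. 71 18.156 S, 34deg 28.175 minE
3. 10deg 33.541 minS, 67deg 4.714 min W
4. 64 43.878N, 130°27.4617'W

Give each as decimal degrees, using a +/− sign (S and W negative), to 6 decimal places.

Point 1:
  φ: 14.993′ = 0.249883°; total 57.2498833
  N → positive
  Longitude: 20.5812′ = 0.343020°; total 68.3430200
  W ⇒ negate
Point 2:
  Latitude: 18.156′ = 0.302600°; total 71.3026000
  hemisphere S, so the sign is −
  Lon: 34 + 28.175/60 = 34.4695833
  E ⇒ keep positive
Point 3:
  Latitude: 10 + 33.541/60 = 10.5590167
  S → negative
  λ: 4.714′ = 0.078567°; total 67.0785667
  hemisphere W, so the sign is −
Point 4:
  φ: 43.878′ = 0.731300°; total 64.7313000
  N → positive
  Longitude: 27.4617′ = 0.457695°; total 130.4576950
  W ⇒ negate

1. 57.249883, -68.343020
2. -71.302600, 34.469583
3. -10.559017, -67.078567
4. 64.731300, -130.457695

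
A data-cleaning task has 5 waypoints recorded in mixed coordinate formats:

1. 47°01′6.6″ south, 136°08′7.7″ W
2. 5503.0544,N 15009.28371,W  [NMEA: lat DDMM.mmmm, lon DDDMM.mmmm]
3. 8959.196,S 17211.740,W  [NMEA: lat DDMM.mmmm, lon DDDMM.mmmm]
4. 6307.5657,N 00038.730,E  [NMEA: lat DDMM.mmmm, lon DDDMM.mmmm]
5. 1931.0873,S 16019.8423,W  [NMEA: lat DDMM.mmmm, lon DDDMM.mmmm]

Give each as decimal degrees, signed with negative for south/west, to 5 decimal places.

1. -47.01850, -136.13547
2. 55.05091, -150.15473
3. -89.98660, -172.19567
4. 63.12610, 0.64550
5. -19.51812, -160.33071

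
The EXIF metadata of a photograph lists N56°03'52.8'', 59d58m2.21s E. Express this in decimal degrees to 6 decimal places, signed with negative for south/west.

Latitude: 56 + 3/60 + 52.8/3600 = 56.0646667
N ⇒ keep positive
Lon: 58′ + 2.21″ = 58.03683′; 59 + 58.03683/60 = 59.9672806
E ⇒ keep positive

56.064667, 59.967281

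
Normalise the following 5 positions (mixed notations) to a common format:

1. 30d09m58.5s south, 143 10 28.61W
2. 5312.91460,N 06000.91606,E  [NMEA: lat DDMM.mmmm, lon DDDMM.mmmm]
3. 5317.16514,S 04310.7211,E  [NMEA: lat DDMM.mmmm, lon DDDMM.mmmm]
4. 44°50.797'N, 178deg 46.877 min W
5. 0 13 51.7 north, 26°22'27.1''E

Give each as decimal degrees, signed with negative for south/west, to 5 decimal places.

Point 1:
  Lat: 30 + 9/60 + 58.5/3600 = 30.166250
  S → negative
  Longitude: 10′ + 28.61″ = 10.47683′; 143 + 10.47683/60 = 143.174614
  W → negative
Point 2:
  φ: degrees = first 2 digits = 53, minutes = 12.9146; 53 + 12.9146/60 = 53.215243
  N → positive
  λ: degrees = first 3 digits = 60, minutes = 0.91606; 60 + 0.91606/60 = 60.015268
  E → positive
Point 3:
  Latitude: split at 2 digits → 53° and 17.16514′; 53 + 17.16514/60 = 53.286086
  hemisphere S, so the sign is −
  Lon: degrees = first 3 digits = 43, minutes = 10.7211; 43 + 10.7211/60 = 43.178685
  E ⇒ keep positive
Point 4:
  φ: 50.797′ = 0.846617°; total 44.846617
  N ⇒ keep positive
  Longitude: 46.877′ = 0.781283°; total 178.781283
  W → negative
Point 5:
  Lat: 13′ + 51.7″ = 13.86167′; 0 + 13.86167/60 = 0.231028
  N ⇒ keep positive
  Longitude: 26° + 22/60 + 27.1/3600 = 26 + 0.366667 + 0.007528 = 26.374194
  E → positive

1. -30.16625, -143.17461
2. 53.21524, 60.01527
3. -53.28609, 43.17869
4. 44.84662, -178.78128
5. 0.23103, 26.37419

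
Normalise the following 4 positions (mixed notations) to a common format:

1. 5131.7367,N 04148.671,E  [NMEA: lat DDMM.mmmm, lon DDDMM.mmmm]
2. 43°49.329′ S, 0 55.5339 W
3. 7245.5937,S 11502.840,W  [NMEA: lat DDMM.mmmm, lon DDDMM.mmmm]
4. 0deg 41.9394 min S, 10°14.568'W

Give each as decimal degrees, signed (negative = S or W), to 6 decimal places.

Point 1:
  φ: split at 2 digits → 51° and 31.7367′; 51 + 31.7367/60 = 51.5289450
  N ⇒ keep positive
  Longitude: degrees = first 3 digits = 41, minutes = 48.671; 41 + 48.671/60 = 41.8111833
  E → positive
Point 2:
  Latitude: 43 + 49.329/60 = 43.8221500
  S ⇒ negate
  Lon: 0 + 55.5339/60 = 0.9255650
  W → negative
Point 3:
  Lat: split at 2 digits → 72° and 45.5937′; 72 + 45.5937/60 = 72.7598950
  S ⇒ negate
  Longitude: split at 3 digits → 115° and 2.84′; 115 + 2.84/60 = 115.0473333
  W ⇒ negate
Point 4:
  Lat: 41.9394′ = 0.698990°; total 0.6989900
  hemisphere S, so the sign is −
  Longitude: 10 + 14.568/60 = 10.2428000
  W → negative

1. 51.528945, 41.811183
2. -43.822150, -0.925565
3. -72.759895, -115.047333
4. -0.698990, -10.242800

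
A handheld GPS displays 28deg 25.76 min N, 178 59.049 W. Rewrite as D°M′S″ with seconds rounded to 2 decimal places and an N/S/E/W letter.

28°25′45.60″ N, 178°59′2.94″ W

Latitude: fractional minutes 0.76000 × 60 = 45.6000″
Lon: fractional minutes 0.04900 × 60 = 2.9400″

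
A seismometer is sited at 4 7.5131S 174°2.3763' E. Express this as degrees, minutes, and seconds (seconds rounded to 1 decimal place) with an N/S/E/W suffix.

4°07′30.8″ S, 174°02′22.6″ E

Latitude: fractional minutes 0.51310 × 60 = 30.786″
Longitude: fractional minutes 0.37630 × 60 = 22.578″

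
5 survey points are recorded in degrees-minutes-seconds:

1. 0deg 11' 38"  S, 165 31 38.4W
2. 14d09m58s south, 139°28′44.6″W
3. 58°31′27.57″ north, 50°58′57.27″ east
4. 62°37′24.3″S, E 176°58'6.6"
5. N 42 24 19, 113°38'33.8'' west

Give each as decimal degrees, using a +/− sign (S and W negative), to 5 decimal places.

Point 1:
  φ: 0 + 11/60 + 38/3600 = 0.193889
  S ⇒ negate
  λ: 165 + 31/60 + 38.4/3600 = 165.527333
  hemisphere W, so the sign is −
Point 2:
  φ: 14 + 9/60 + 58/3600 = 14.166111
  hemisphere S, so the sign is −
  λ: 139° + 28/60 + 44.6/3600 = 139 + 0.466667 + 0.012389 = 139.479056
  W ⇒ negate
Point 3:
  Lat: 58 + 31/60 + 27.57/3600 = 58.524325
  N ⇒ keep positive
  Longitude: 50 + 58/60 + 57.27/3600 = 50.982575
  E → positive
Point 4:
  Lat: 37′ + 24.3″ = 37.40500′; 62 + 37.40500/60 = 62.623417
  S ⇒ negate
  Lon: 58′ + 6.6″ = 58.11000′; 176 + 58.11000/60 = 176.968500
  E ⇒ keep positive
Point 5:
  Lat: 42 + 24/60 + 19/3600 = 42.405278
  N ⇒ keep positive
  λ: 113° + 38/60 + 33.8/3600 = 113 + 0.633333 + 0.009389 = 113.642722
  W → negative

1. -0.19389, -165.52733
2. -14.16611, -139.47906
3. 58.52433, 50.98258
4. -62.62342, 176.96850
5. 42.40528, -113.64272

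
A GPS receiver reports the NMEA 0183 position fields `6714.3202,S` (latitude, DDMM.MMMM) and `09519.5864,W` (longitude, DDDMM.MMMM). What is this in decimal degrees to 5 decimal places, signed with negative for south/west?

φ: degrees = first 2 digits = 67, minutes = 14.3202; 67 + 14.3202/60 = 67.238670
S → negative
λ: degrees = first 3 digits = 95, minutes = 19.5864; 95 + 19.5864/60 = 95.326440
hemisphere W, so the sign is −

-67.23867, -95.32644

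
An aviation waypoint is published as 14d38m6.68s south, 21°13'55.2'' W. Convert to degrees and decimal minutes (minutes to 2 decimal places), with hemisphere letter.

14° 38.11′ S, 21° 13.92′ W

φ: seconds/60 = 0.11133; minutes = 38 + 0.11133 = 38.1113
Lon: 13 + 55.2/60 = 13.9200′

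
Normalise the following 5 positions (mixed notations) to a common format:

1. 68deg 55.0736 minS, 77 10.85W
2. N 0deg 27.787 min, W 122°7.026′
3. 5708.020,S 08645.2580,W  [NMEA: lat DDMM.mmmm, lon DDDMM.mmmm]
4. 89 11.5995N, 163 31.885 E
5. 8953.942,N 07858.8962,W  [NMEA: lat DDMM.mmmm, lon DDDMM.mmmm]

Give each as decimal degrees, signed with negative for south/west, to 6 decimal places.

Point 1:
  Lat: 68 + 55.0736/60 = 68.9178933
  S → negative
  Longitude: 10.85′ = 0.180833°; total 77.1808333
  W → negative
Point 2:
  Lat: 27.787′ = 0.463117°; total 0.4631167
  N ⇒ keep positive
  λ: 122 + 7.026/60 = 122.1171000
  W → negative
Point 3:
  Latitude: degrees = first 2 digits = 57, minutes = 8.02; 57 + 8.02/60 = 57.1336667
  hemisphere S, so the sign is −
  Longitude: split at 3 digits → 086° and 45.258′; 86 + 45.258/60 = 86.7543000
  hemisphere W, so the sign is −
Point 4:
  φ: 89 + 11.5995/60 = 89.1933250
  N ⇒ keep positive
  Lon: 163 + 31.885/60 = 163.5314167
  E ⇒ keep positive
Point 5:
  Lat: degrees = first 2 digits = 89, minutes = 53.942; 89 + 53.942/60 = 89.8990333
  N ⇒ keep positive
  λ: split at 3 digits → 078° and 58.8962′; 78 + 58.8962/60 = 78.9816033
  hemisphere W, so the sign is −

1. -68.917893, -77.180833
2. 0.463117, -122.117100
3. -57.133667, -86.754300
4. 89.193325, 163.531417
5. 89.899033, -78.981603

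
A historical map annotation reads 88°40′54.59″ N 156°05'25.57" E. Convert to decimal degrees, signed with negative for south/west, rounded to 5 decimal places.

88.68183, 156.09044

φ: 88 + 40/60 + 54.59/3600 = 88.681831
N → positive
Lon: 5′ + 25.57″ = 5.42617′; 156 + 5.42617/60 = 156.090436
E → positive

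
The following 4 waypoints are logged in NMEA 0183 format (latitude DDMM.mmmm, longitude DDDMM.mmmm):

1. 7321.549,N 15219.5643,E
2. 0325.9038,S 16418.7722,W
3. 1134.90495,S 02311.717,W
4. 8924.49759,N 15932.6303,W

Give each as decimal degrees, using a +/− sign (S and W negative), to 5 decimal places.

Point 1:
  Latitude: split at 2 digits → 73° and 21.549′; 73 + 21.549/60 = 73.359150
  N → positive
  Longitude: degrees = first 3 digits = 152, minutes = 19.5643; 152 + 19.5643/60 = 152.326072
  E → positive
Point 2:
  φ: split at 2 digits → 03° and 25.9038′; 3 + 25.9038/60 = 3.431730
  S → negative
  Longitude: degrees = first 3 digits = 164, minutes = 18.7722; 164 + 18.7722/60 = 164.312870
  hemisphere W, so the sign is −
Point 3:
  Lat: split at 2 digits → 11° and 34.90495′; 11 + 34.90495/60 = 11.581749
  hemisphere S, so the sign is −
  λ: split at 3 digits → 023° and 11.717′; 23 + 11.717/60 = 23.195283
  W ⇒ negate
Point 4:
  φ: degrees = first 2 digits = 89, minutes = 24.49759; 89 + 24.49759/60 = 89.408293
  N ⇒ keep positive
  λ: split at 3 digits → 159° and 32.6303′; 159 + 32.6303/60 = 159.543838
  W → negative

1. 73.35915, 152.32607
2. -3.43173, -164.31287
3. -11.58175, -23.19528
4. 89.40829, -159.54384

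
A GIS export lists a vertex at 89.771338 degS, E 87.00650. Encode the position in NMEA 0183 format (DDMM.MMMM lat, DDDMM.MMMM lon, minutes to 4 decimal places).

8946.2803,S / 08700.3900,E

Latitude: 89° + 0.771338 × 60 = 89° 46.280280′
Lon: minutes = (87.006500 − 87) × 60 = 0.390000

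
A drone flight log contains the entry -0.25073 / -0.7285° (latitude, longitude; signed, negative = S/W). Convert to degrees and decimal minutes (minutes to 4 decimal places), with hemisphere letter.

Latitude is negative → S; |value| = 0.250730
φ: 0° + 0.250730 × 60 = 0° 15.043800′
Longitude is negative → W; |value| = 0.728500
Lon: fractional part 0.728500 → 43.710000 minutes

0° 15.0438′ S, 0° 43.7100′ W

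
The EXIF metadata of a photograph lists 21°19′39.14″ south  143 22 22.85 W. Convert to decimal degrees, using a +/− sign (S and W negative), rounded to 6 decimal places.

-21.327539, -143.373014

Latitude: 21 + 19/60 + 39.14/3600 = 21.3275389
S ⇒ negate
Longitude: 143 + 22/60 + 22.85/3600 = 143.3730139
W ⇒ negate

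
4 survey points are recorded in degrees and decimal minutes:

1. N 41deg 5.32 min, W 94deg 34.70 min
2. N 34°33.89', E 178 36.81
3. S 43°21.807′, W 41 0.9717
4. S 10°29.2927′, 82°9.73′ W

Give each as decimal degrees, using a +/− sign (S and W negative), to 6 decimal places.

Point 1:
  φ: 41 + 5.32/60 = 41.0886667
  N ⇒ keep positive
  Longitude: 94 + 34.7/60 = 94.5783333
  hemisphere W, so the sign is −
Point 2:
  Latitude: 33.89′ = 0.564833°; total 34.5648333
  N ⇒ keep positive
  Lon: 36.81′ = 0.613500°; total 178.6135000
  E → positive
Point 3:
  Lat: 43 + 21.807/60 = 43.3634500
  S ⇒ negate
  λ: 0.9717′ = 0.016195°; total 41.0161950
  W ⇒ negate
Point 4:
  φ: 29.2927′ = 0.488212°; total 10.4882117
  S → negative
  Lon: 9.73′ = 0.162167°; total 82.1621667
  hemisphere W, so the sign is −

1. 41.088667, -94.578333
2. 34.564833, 178.613500
3. -43.363450, -41.016195
4. -10.488212, -82.162167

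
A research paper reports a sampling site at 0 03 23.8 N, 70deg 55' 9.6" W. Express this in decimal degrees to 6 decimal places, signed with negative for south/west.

φ: 3′ + 23.8″ = 3.39667′; 0 + 3.39667/60 = 0.0566111
N ⇒ keep positive
Lon: 70 + 55/60 + 9.6/3600 = 70.9193333
hemisphere W, so the sign is −

0.056611, -70.919333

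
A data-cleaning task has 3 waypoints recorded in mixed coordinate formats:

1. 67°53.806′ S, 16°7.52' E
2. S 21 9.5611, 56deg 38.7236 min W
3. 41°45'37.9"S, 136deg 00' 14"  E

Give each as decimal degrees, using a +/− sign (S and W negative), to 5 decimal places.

1. -67.89677, 16.12533
2. -21.15935, -56.64539
3. -41.76053, 136.00389

Point 1:
  Latitude: 53.806′ = 0.896767°; total 67.896767
  S → negative
  Lon: 7.52′ = 0.125333°; total 16.125333
  E → positive
Point 2:
  Lat: 21 + 9.5611/60 = 21.159352
  S ⇒ negate
  Lon: 56 + 38.7236/60 = 56.645393
  W → negative
Point 3:
  φ: 41 + 45/60 + 37.9/3600 = 41.760528
  hemisphere S, so the sign is −
  Longitude: 136 + 0/60 + 14/3600 = 136.003889
  E ⇒ keep positive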